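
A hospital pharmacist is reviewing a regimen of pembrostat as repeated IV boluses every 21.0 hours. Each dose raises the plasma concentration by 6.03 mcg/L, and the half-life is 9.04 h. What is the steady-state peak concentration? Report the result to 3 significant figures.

k = ln 2 / 9.04 = 0.07668 h⁻¹
Fraction remaining after one interval: e^(−kτ) = e^(−0.07668 × 21.0) = 0.1999
R = 1 / (1 − 0.1999) = 1.250
Css,max = 6.03 × 1.250 ≈ 7.54 mcg/L

7.54 mcg/L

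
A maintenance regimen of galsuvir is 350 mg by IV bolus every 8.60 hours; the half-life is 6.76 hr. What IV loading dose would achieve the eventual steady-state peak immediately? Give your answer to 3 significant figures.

597 mg

k = ln 2 / 6.76 = 0.1025 hr⁻¹
Accumulation ratio R = 1 / (1 − e^(−kτ)) = 1 / (1 − e^(−0.1025×8.60)) = 1 / (1 − 0.4140) = 1.707
Loading dose = maintenance dose × R = 350 × 1.707 ≈ 597 mg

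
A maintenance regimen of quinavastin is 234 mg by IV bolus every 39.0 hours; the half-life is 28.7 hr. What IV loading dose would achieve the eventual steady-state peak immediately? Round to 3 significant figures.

384 mg

k = ln 2 / 28.7 = 0.02415 hr⁻¹
Accumulation ratio R = 1 / (1 − e^(−kτ)) = 1 / (1 − e^(−0.02415×39.0)) = 1 / (1 − 0.3899) = 1.639
Loading dose = maintenance dose × R = 234 × 1.639 ≈ 384 mg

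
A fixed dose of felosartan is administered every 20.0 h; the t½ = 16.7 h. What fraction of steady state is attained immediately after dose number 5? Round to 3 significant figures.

k = ln 2 / 16.7 = 0.04151 h⁻¹
f_n = 1 − e^(−nkτ) = 1 − e^(−5 × 0.04151 × 20.0) = 1 − e^(−4.151) = 1 − 0.01576 ≈ 0.984

0.984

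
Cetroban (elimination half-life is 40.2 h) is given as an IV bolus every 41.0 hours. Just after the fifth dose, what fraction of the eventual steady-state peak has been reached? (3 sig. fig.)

k = ln 2 / 40.2 = 0.01724 h⁻¹
f_n = 1 − e^(−nkτ) = 1 − e^(−5 × 0.01724 × 41.0) = 1 − e^(−3.535) = 1 − 0.02917 ≈ 0.971

0.971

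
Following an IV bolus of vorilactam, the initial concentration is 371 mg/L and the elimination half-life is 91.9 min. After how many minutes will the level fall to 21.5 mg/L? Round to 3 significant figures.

378 minutes

k = ln 2 / 91.9 = 0.007542 min⁻¹
C(t) = C₀ e^(−kt)  ⇒  t = ln(C₀/C) / k
t = ln(371/21.5) / 0.007542 = 2.848 / 0.007542 ≈ 378 minutes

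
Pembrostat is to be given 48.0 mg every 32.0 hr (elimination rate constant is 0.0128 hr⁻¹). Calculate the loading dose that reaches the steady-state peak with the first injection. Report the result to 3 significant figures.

143 mg

Accumulation ratio R = 1 / (1 − e^(−kτ)) = 1 / (1 − e^(−0.01280×32.0)) = 1 / (1 − 0.6639) = 2.975
Loading dose = maintenance dose × R = 48.0 × 2.975 ≈ 143 mg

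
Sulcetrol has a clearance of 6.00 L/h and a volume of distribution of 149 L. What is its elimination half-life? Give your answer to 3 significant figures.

k = CL / V = 6.00 / 149 = 0.04027 h⁻¹
t½ = ln 2 / k = ln 2 / 0.04027 ≈ 17.2 hours

17.2 hours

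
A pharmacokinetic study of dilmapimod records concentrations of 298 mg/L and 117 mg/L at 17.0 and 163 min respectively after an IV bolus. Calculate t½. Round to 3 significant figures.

k = ln(C₁/C₂) / (t₂ − t₁) = ln(298/117) / (163 − 17.0)
  = 0.9349 / 146.0 = 0.006404 min⁻¹
t½ = ln 2 / k = ln 2 / 0.006404 ≈ 108 minutes

108 minutes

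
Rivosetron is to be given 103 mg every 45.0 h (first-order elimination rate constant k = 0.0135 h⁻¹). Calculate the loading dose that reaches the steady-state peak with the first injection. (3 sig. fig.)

226 mg

Accumulation ratio R = 1 / (1 − e^(−kτ)) = 1 / (1 − e^(−0.01350×45.0)) = 1 / (1 − 0.5447) = 2.196
Loading dose = maintenance dose × R = 103 × 2.196 ≈ 226 mg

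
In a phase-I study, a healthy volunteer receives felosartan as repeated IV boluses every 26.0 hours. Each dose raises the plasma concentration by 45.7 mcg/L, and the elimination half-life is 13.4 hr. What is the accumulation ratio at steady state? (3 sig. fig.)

k = ln 2 / 13.4 = 0.05173 hr⁻¹
Fraction remaining after one interval: e^(−kτ) = e^(−0.05173 × 26.0) = 0.2606
R = 1 / (1 − 0.2606) = 1 / 0.7394 ≈ 1.35

1.35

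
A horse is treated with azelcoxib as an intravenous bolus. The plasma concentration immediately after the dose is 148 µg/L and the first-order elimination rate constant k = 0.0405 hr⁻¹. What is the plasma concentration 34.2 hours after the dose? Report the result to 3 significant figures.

37.0 µg/L

C(t) = C₀ e^(−kt) = 148 × e^(−0.04050 × 34.2) = 148 × e^(−1.385) = 148 × 0.2503 ≈ 37.0 µg/L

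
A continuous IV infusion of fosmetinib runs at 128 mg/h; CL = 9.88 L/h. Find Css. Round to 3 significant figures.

Css = infusion rate / CL = 128 / 9.88 ≈ 13.0 mg/L

13.0 mg/L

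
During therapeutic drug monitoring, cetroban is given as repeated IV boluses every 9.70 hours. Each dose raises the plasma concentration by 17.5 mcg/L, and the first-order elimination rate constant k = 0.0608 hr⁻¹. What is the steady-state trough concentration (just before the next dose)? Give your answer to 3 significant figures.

Fraction remaining after one interval: e^(−kτ) = e^(−0.06080 × 9.70) = 0.5545
R = 1 / (1 − 0.5545) = 2.244
Css,max = 17.5 × 2.244 = 39.28 mcg/L
Css,min = Css,max × e^(−kτ) = 39.28 × 0.5545 ≈ 21.8 mcg/L

21.8 mcg/L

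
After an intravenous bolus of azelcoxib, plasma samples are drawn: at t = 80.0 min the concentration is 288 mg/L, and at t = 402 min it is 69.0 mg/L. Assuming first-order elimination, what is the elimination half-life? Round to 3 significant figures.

156 minutes

k = ln(C₁/C₂) / (t₂ − t₁) = ln(288/69.0) / (402 − 80.0)
  = 1.429 / 322.0 = 0.004437 min⁻¹
t½ = ln 2 / k = ln 2 / 0.004437 ≈ 156 minutes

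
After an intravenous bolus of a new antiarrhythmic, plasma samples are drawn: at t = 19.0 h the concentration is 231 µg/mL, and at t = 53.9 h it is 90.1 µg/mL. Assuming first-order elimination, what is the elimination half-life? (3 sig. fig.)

25.7 hours

k = ln(C₁/C₂) / (t₂ − t₁) = ln(231/90.1) / (53.9 − 19.0)
  = 0.9415 / 34.90 = 0.02698 h⁻¹
t½ = ln 2 / k = ln 2 / 0.02698 ≈ 25.7 hours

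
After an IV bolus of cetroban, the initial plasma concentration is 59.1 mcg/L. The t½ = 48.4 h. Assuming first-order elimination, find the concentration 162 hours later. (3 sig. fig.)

k = ln 2 / 48.4 = 0.01432 h⁻¹
C(t) = C₀ e^(−kt) = 59.1 × e^(−0.01432 × 162) = 59.1 × e^(−2.320) = 59.1 × 0.09827 ≈ 5.81 mcg/L

5.81 mcg/L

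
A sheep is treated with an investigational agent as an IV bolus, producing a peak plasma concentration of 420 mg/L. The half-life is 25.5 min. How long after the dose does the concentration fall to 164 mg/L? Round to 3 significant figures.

34.6 minutes

k = ln 2 / 25.5 = 0.02718 min⁻¹
C(t) = C₀ e^(−kt)  ⇒  t = ln(C₀/C) / k
t = ln(420/164) / 0.02718 = 0.9404 / 0.02718 ≈ 34.6 minutes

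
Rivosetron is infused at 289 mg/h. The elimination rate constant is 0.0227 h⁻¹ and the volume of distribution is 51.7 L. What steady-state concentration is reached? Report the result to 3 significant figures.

246 µg/mL

CL = k · V = 0.0227 × 51.7 = 1.174 L/h
Css = rate / CL = 289 / 1.174 ≈ 246 µg/mL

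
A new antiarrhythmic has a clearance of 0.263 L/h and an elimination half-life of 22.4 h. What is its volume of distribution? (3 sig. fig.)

8.50 L

k = ln 2 / t½ = ln 2 / 22.4 = 0.03094 h⁻¹
V = CL / k = 0.263 / 0.03094 ≈ 8.50 L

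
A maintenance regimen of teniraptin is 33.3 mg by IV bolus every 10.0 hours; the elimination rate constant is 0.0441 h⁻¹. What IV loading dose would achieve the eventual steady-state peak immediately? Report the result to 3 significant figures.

Accumulation ratio R = 1 / (1 − e^(−kτ)) = 1 / (1 − e^(−0.04410×10.0)) = 1 / (1 − 0.6434) = 2.804
Loading dose = maintenance dose × R = 33.3 × 2.804 ≈ 93.4 mg

93.4 mg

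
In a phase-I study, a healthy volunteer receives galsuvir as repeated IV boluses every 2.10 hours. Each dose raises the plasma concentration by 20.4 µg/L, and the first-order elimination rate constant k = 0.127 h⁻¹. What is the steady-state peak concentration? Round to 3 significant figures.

87.1 µg/L

Fraction remaining after one interval: e^(−kτ) = e^(−0.1270 × 2.10) = 0.7659
R = 1 / (1 − 0.7659) = 4.272
Css,max = 20.4 × 4.272 ≈ 87.1 µg/L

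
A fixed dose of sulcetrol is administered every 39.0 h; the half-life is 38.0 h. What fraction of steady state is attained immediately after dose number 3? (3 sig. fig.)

k = ln 2 / 38.0 = 0.01824 h⁻¹
f_n = 1 − e^(−nkτ) = 1 − e^(−3 × 0.01824 × 39.0) = 1 − e^(−2.134) = 1 − 0.1183 ≈ 0.882

0.882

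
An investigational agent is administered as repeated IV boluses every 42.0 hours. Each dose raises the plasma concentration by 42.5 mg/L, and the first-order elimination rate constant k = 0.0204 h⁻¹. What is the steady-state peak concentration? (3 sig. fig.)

73.9 mg/L

Fraction remaining after one interval: e^(−kτ) = e^(−0.02040 × 42.0) = 0.4245
R = 1 / (1 − 0.4245) = 1.738
Css,max = 42.5 × 1.738 ≈ 73.9 mg/L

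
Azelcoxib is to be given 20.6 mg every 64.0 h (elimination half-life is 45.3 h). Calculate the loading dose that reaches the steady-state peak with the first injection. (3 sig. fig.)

33.0 mg

k = ln 2 / 45.3 = 0.01530 h⁻¹
Accumulation ratio R = 1 / (1 − e^(−kτ)) = 1 / (1 − e^(−0.01530×64.0)) = 1 / (1 − 0.3756) = 1.601
Loading dose = maintenance dose × R = 20.6 × 1.601 ≈ 33.0 mg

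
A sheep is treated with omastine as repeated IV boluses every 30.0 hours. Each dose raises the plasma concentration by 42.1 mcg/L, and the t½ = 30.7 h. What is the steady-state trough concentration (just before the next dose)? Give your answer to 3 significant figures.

43.5 mcg/L

k = ln 2 / 30.7 = 0.02258 h⁻¹
Fraction remaining after one interval: e^(−kτ) = e^(−0.02258 × 30.0) = 0.5080
R = 1 / (1 − 0.5080) = 2.032
Css,max = 42.1 × 2.032 = 85.56 mcg/L
Css,min = Css,max × e^(−kτ) = 85.56 × 0.5080 ≈ 43.5 mcg/L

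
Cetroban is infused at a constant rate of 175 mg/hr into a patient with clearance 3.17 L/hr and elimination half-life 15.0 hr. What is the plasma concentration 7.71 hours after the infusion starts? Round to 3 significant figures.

Css = rate / CL = 175 / 3.17 = 55.21 µg/mL
k = ln 2 / 15.0 = 0.04621 hr⁻¹
C(t) = Css (1 − e^(−kt)) = 55.21 × (1 − e^(−0.3563)) = 55.21 × 0.2997 ≈ 16.5 µg/mL

16.5 µg/mL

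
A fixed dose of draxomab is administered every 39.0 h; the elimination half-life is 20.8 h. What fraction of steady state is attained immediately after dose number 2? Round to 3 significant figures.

k = ln 2 / 20.8 = 0.03332 h⁻¹
f_n = 1 − e^(−nkτ) = 1 − e^(−2 × 0.03332 × 39.0) = 1 − e^(−2.599) = 1 − 0.07433 ≈ 0.926

0.926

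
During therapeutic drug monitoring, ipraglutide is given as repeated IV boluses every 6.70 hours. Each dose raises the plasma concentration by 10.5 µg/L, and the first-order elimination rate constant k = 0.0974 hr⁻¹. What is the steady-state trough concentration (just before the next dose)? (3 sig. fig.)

11.4 µg/L

Fraction remaining after one interval: e^(−kτ) = e^(−0.09740 × 6.70) = 0.5207
R = 1 / (1 − 0.5207) = 2.086
Css,max = 10.5 × 2.086 = 21.91 µg/L
Css,min = Css,max × e^(−kτ) = 21.91 × 0.5207 ≈ 11.4 µg/L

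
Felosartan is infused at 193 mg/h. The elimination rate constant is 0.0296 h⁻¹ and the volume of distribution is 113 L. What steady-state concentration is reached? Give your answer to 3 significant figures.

CL = k · V = 0.0296 × 113 = 3.345 L/h
Css = rate / CL = 193 / 3.345 ≈ 57.7 µg/mL

57.7 µg/mL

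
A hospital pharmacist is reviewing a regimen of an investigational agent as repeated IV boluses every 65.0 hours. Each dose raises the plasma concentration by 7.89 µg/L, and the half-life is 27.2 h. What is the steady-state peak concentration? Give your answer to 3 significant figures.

k = ln 2 / 27.2 = 0.02548 h⁻¹
Fraction remaining after one interval: e^(−kτ) = e^(−0.02548 × 65.0) = 0.1908
R = 1 / (1 − 0.1908) = 1.236
Css,max = 7.89 × 1.236 ≈ 9.75 µg/L

9.75 µg/L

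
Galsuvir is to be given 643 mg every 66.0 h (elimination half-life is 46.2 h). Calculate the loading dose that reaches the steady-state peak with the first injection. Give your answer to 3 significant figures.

1020 mg

k = ln 2 / 46.2 = 0.01500 h⁻¹
Accumulation ratio R = 1 / (1 − e^(−kτ)) = 1 / (1 − e^(−0.01500×66.0)) = 1 / (1 − 0.3715) = 1.591
Loading dose = maintenance dose × R = 643 × 1.591 ≈ 1020 mg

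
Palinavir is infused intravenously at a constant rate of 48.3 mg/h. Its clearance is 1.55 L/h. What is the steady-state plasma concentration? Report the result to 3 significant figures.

31.2 µg/mL

Css = infusion rate / CL = 48.3 / 1.55 ≈ 31.2 µg/mL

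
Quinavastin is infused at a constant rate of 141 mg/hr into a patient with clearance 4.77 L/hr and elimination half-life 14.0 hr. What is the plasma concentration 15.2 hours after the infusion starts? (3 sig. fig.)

15.6 µg/mL

Css = rate / CL = 141 / 4.77 = 29.56 µg/mL
k = ln 2 / 14.0 = 0.04951 hr⁻¹
C(t) = Css (1 − e^(−kt)) = 29.56 × (1 − e^(−0.7526)) = 29.56 × 0.5288 ≈ 15.6 µg/mL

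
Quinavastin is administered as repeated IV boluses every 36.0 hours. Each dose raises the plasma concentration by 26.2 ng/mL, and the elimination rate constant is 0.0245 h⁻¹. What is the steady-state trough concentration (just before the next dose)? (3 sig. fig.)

18.5 ng/mL

Fraction remaining after one interval: e^(−kτ) = e^(−0.02450 × 36.0) = 0.4140
R = 1 / (1 − 0.4140) = 1.706
Css,max = 26.2 × 1.706 = 44.71 ng/mL
Css,min = Css,max × e^(−kτ) = 44.71 × 0.4140 ≈ 18.5 ng/mL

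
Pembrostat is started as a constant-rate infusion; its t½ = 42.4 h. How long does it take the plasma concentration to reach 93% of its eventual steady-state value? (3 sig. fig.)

163 hours

k = ln 2 / 42.4 = 0.01635 h⁻¹
f = 1 − e^(−kt)  ⇒  t = −ln(1 − f) / k
t = −ln(1 − 0.93) / 0.01635 = 2.659 / 0.01635 ≈ 163 hours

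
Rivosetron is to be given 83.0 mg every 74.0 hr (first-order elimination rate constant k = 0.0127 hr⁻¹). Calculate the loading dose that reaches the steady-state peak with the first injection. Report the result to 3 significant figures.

136 mg

Accumulation ratio R = 1 / (1 − e^(−kτ)) = 1 / (1 − e^(−0.01270×74.0)) = 1 / (1 − 0.3907) = 1.641
Loading dose = maintenance dose × R = 83.0 × 1.641 ≈ 136 mg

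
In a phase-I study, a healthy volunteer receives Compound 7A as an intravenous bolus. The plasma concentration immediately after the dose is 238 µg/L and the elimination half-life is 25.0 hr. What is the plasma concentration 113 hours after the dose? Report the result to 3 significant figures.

k = ln 2 / 25.0 = 0.02773 hr⁻¹
113 hr is 4.520 half-lives, so C = 238 × (1/2)^4.520 = 238 × 0.04359 ≈ 10.4 µg/L

10.4 µg/L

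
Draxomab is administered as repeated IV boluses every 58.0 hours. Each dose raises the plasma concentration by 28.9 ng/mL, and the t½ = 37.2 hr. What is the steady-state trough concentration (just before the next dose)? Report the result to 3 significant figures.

k = ln 2 / 37.2 = 0.01863 hr⁻¹
Fraction remaining after one interval: e^(−kτ) = e^(−0.01863 × 58.0) = 0.3394
R = 1 / (1 − 0.3394) = 1.514
Css,max = 28.9 × 1.514 = 43.75 ng/mL
Css,min = Css,max × e^(−kτ) = 43.75 × 0.3394 ≈ 14.8 ng/mL

14.8 ng/mL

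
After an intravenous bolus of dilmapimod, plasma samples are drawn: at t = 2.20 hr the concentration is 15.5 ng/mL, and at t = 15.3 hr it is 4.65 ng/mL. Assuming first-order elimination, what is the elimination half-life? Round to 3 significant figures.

k = ln(C₁/C₂) / (t₂ − t₁) = ln(15.5/4.65) / (15.3 − 2.20)
  = 1.204 / 13.10 = 0.09191 hr⁻¹
t½ = ln 2 / k = ln 2 / 0.09191 ≈ 7.54 hours

7.54 hours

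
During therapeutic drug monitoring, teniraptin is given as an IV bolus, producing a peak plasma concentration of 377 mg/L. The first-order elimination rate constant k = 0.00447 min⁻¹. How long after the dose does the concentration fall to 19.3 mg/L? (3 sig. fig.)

C(t) = C₀ e^(−kt)  ⇒  t = ln(C₀/C) / k
t = ln(377/19.3) / 0.004470 = 2.972 / 0.004470 ≈ 665 minutes

665 minutes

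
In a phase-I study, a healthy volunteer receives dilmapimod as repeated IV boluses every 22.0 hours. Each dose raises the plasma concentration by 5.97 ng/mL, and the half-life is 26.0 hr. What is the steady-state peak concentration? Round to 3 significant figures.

k = ln 2 / 26.0 = 0.02666 hr⁻¹
Fraction remaining after one interval: e^(−kτ) = e^(−0.02666 × 22.0) = 0.5563
R = 1 / (1 − 0.5563) = 2.254
Css,max = 5.97 × 2.254 ≈ 13.5 ng/mL

13.5 ng/mL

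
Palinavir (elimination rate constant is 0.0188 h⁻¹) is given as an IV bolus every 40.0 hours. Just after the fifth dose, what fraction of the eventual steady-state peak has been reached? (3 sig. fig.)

0.977

f_n = 1 − e^(−nkτ) = 1 − e^(−5 × 0.01880 × 40.0) = 1 − e^(−3.760) = 1 − 0.02328 ≈ 0.977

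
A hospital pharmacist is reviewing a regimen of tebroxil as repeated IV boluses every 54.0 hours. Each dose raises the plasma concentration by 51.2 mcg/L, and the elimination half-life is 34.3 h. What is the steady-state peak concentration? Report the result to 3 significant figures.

77.1 mcg/L

k = ln 2 / 34.3 = 0.02021 h⁻¹
Fraction remaining after one interval: e^(−kτ) = e^(−0.02021 × 54.0) = 0.3358
R = 1 / (1 − 0.3358) = 1.506
Css,max = 51.2 × 1.506 ≈ 77.1 mcg/L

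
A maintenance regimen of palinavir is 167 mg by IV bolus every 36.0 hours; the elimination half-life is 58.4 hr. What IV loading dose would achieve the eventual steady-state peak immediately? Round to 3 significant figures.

480 mg

k = ln 2 / 58.4 = 0.01187 hr⁻¹
Accumulation ratio R = 1 / (1 − e^(−kτ)) = 1 / (1 − e^(−0.01187×36.0)) = 1 / (1 − 0.6523) = 2.876
Loading dose = maintenance dose × R = 167 × 2.876 ≈ 480 mg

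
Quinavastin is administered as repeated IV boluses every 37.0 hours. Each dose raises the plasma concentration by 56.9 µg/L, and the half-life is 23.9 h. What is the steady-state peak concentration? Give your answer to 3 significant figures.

86.5 µg/L

k = ln 2 / 23.9 = 0.02900 h⁻¹
Fraction remaining after one interval: e^(−kτ) = e^(−0.02900 × 37.0) = 0.3420
R = 1 / (1 − 0.3420) = 1.520
Css,max = 56.9 × 1.520 ≈ 86.5 µg/L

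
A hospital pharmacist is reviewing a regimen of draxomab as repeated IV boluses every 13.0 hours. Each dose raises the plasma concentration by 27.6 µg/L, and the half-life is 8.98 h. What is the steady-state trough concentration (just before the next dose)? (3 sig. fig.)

16.0 µg/L

k = ln 2 / 8.98 = 0.07719 h⁻¹
Fraction remaining after one interval: e^(−kτ) = e^(−0.07719 × 13.0) = 0.3666
R = 1 / (1 − 0.3666) = 1.579
Css,max = 27.6 × 1.579 = 43.58 µg/L
Css,min = Css,max × e^(−kτ) = 43.58 × 0.3666 ≈ 16.0 µg/L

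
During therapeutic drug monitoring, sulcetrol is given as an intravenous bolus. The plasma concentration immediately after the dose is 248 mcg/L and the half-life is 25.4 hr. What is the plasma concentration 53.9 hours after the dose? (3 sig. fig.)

57.0 mcg/L

k = ln 2 / 25.4 = 0.02729 hr⁻¹
53.9 hr is 2.122 half-lives, so C = 248 × (1/2)^2.122 = 248 × 0.2297 ≈ 57.0 mcg/L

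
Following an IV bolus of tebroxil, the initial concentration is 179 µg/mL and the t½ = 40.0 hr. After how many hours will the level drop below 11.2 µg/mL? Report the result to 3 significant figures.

k = ln 2 / 40.0 = 0.01733 hr⁻¹
C(t) = C₀ e^(−kt)  ⇒  t = ln(C₀/C) / k
t = ln(179/11.2) / 0.01733 = 2.771 / 0.01733 ≈ 160 hours

160 hours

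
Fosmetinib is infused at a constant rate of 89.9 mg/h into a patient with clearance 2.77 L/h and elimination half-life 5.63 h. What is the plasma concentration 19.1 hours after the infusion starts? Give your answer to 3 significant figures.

29.4 mg/L

Css = rate / CL = 89.9 / 2.77 = 32.45 mg/L
k = ln 2 / 5.63 = 0.1231 h⁻¹
C(t) = Css (1 − e^(−kt)) = 32.45 × (1 − e^(−2.352)) = 32.45 × 0.9048 ≈ 29.4 mg/L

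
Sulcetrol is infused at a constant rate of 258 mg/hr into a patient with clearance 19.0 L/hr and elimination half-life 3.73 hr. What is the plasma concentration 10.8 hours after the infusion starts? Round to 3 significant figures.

Css = rate / CL = 258 / 19.0 = 13.58 µg/mL
k = ln 2 / 3.73 = 0.1858 hr⁻¹
C(t) = Css (1 − e^(−kt)) = 13.58 × (1 − e^(−2.007)) = 13.58 × 0.8656 ≈ 11.8 µg/mL

11.8 µg/mL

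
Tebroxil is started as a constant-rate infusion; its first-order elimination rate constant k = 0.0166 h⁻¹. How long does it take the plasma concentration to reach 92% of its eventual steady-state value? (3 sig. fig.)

f = 1 − e^(−kt)  ⇒  t = −ln(1 − f) / k
t = −ln(1 − 0.92) / 0.01660 = 2.526 / 0.01660 ≈ 152 hours

152 hours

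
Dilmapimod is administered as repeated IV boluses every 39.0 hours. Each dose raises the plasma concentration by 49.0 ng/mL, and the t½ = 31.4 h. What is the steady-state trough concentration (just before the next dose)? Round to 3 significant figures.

k = ln 2 / 31.4 = 0.02207 h⁻¹
Fraction remaining after one interval: e^(−kτ) = e^(−0.02207 × 39.0) = 0.4228
R = 1 / (1 − 0.4228) = 1.732
Css,max = 49.0 × 1.732 = 84.89 ng/mL
Css,min = Css,max × e^(−kτ) = 84.89 × 0.4228 ≈ 35.9 ng/mL

35.9 ng/mL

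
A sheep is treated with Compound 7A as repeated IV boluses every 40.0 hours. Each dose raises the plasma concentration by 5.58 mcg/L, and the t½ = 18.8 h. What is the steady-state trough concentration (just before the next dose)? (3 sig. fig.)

k = ln 2 / 18.8 = 0.03687 h⁻¹
Fraction remaining after one interval: e^(−kτ) = e^(−0.03687 × 40.0) = 0.2288
R = 1 / (1 − 0.2288) = 1.297
Css,max = 5.58 × 1.297 = 7.236 mcg/L
Css,min = Css,max × e^(−kτ) = 7.236 × 0.2288 ≈ 1.66 mcg/L

1.66 mcg/L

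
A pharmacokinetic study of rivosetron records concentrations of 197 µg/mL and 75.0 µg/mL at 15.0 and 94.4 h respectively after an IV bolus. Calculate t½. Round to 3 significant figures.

k = ln(C₁/C₂) / (t₂ − t₁) = ln(197/75.0) / (94.4 − 15.0)
  = 0.9657 / 79.40 = 0.01216 h⁻¹
t½ = ln 2 / k = ln 2 / 0.01216 ≈ 57.0 hours

57.0 hours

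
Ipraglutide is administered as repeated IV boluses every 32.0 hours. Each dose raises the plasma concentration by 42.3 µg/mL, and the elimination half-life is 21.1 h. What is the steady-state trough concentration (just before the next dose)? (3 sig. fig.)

k = ln 2 / 21.1 = 0.03285 h⁻¹
Fraction remaining after one interval: e^(−kτ) = e^(−0.03285 × 32.0) = 0.3495
R = 1 / (1 − 0.3495) = 1.537
Css,max = 42.3 × 1.537 = 65.03 µg/mL
Css,min = Css,max × e^(−kτ) = 65.03 × 0.3495 ≈ 22.7 µg/mL

22.7 µg/mL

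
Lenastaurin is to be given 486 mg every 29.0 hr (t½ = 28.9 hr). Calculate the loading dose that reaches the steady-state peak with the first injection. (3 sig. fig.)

k = ln 2 / 28.9 = 0.02398 hr⁻¹
Accumulation ratio R = 1 / (1 − e^(−kτ)) = 1 / (1 − e^(−0.02398×29.0)) = 1 / (1 − 0.4988) = 1.995
Loading dose = maintenance dose × R = 486 × 1.995 ≈ 970 mg

970 mg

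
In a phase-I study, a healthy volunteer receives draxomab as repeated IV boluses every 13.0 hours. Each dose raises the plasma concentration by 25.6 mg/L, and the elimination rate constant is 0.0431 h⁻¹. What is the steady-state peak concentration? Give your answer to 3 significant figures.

59.7 mg/L

Fraction remaining after one interval: e^(−kτ) = e^(−0.04310 × 13.0) = 0.5710
R = 1 / (1 − 0.5710) = 2.331
Css,max = 25.6 × 2.331 ≈ 59.7 mg/L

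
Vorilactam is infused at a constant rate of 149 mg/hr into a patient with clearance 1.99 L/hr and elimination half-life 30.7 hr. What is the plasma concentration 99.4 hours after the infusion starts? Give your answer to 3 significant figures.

Css = rate / CL = 149 / 1.99 = 74.87 µg/mL
k = ln 2 / 30.7 = 0.02258 hr⁻¹
C(t) = Css (1 − e^(−kt)) = 74.87 × (1 − e^(−2.244)) = 74.87 × 0.8940 ≈ 66.9 µg/mL

66.9 µg/mL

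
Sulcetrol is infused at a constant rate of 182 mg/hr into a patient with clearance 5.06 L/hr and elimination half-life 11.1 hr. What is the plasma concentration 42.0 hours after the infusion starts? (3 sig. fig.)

Css = rate / CL = 182 / 5.06 = 35.97 µg/mL
k = ln 2 / 11.1 = 0.06245 hr⁻¹
C(t) = Css (1 − e^(−kt)) = 35.97 × (1 − e^(−2.623)) = 35.97 × 0.9274 ≈ 33.4 µg/mL

33.4 µg/mL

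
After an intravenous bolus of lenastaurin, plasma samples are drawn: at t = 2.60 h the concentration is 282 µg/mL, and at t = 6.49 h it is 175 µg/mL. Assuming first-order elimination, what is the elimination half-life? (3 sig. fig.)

5.65 hours

k = ln(C₁/C₂) / (t₂ − t₁) = ln(282/175) / (6.49 − 2.60)
  = 0.4771 / 3.890 = 0.1227 h⁻¹
t½ = ln 2 / k = ln 2 / 0.1227 ≈ 5.65 hours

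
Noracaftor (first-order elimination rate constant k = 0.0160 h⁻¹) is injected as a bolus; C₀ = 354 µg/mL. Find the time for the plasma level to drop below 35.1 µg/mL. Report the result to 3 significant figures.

144 hours

C(t) = C₀ e^(−kt)  ⇒  t = ln(C₀/C) / k
t = ln(354/35.1) / 0.01600 = 2.311 / 0.01600 ≈ 144 hours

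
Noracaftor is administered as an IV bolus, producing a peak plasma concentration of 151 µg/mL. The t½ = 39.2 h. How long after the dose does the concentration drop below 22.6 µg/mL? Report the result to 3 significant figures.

107 hours

k = ln 2 / 39.2 = 0.01768 h⁻¹
C(t) = C₀ e^(−kt)  ⇒  t = ln(C₀/C) / k
t = ln(151/22.6) / 0.01768 = 1.899 / 0.01768 ≈ 107 hours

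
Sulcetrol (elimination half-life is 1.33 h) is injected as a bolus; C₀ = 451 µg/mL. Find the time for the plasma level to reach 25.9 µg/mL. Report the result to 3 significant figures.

k = ln 2 / 1.33 = 0.5212 h⁻¹
C(t) = C₀ e^(−kt)  ⇒  t = ln(C₀/C) / k
t = ln(451/25.9) / 0.5212 = 2.857 / 0.5212 ≈ 5.48 hours

5.48 hours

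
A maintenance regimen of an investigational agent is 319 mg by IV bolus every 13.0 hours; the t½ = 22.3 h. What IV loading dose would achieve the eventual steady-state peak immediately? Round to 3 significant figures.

k = ln 2 / 22.3 = 0.03108 h⁻¹
Accumulation ratio R = 1 / (1 − e^(−kτ)) = 1 / (1 − e^(−0.03108×13.0)) = 1 / (1 − 0.6676) = 3.008
Loading dose = maintenance dose × R = 319 × 3.008 ≈ 960 mg

960 mg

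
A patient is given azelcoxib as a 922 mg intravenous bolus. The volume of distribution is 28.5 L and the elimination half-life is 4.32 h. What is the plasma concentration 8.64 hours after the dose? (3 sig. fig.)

8.09 mg/L

C₀ = dose / V = 922 / 28.5 = 32.35 mg/L
k = ln 2 / 4.32 = 0.1605 h⁻¹
C(t) = C₀ e^(−kt) = 32.35 × e^(−0.1605 × 8.64) = 32.35 × e^(−1.386) = 32.35 × 0.2500 ≈ 8.09 mg/L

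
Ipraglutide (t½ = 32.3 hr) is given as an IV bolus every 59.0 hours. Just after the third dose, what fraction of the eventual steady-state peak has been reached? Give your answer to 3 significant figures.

0.978

k = ln 2 / 32.3 = 0.02146 hr⁻¹
f_n = 1 − e^(−nkτ) = 1 − e^(−3 × 0.02146 × 59.0) = 1 − e^(−3.798) = 1 − 0.02241 ≈ 0.978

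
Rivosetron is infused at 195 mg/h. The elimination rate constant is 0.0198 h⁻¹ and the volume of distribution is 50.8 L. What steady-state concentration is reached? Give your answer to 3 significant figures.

CL = k · V = 0.0198 × 50.8 = 1.006 L/h
Css = rate / CL = 195 / 1.006 ≈ 194 mg/L

194 mg/L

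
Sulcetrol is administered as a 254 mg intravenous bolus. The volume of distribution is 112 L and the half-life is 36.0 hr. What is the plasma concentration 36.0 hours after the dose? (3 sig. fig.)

1.13 mg/L

C₀ = dose / V = 254 / 112 = 2.268 mg/L
k = ln 2 / 36.0 = 0.01925 hr⁻¹
C(t) = C₀ e^(−kt) = 2.268 × e^(−0.01925 × 36.0) = 2.268 × e^(−0.6931) = 2.268 × 0.5000 ≈ 1.13 mg/L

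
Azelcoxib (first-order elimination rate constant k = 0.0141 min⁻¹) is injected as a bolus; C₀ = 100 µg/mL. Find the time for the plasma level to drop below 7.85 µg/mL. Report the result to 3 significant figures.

180 minutes

C(t) = C₀ e^(−kt)  ⇒  t = ln(C₀/C) / k
t = ln(100/7.85) / 0.01410 = 2.545 / 0.01410 ≈ 180 minutes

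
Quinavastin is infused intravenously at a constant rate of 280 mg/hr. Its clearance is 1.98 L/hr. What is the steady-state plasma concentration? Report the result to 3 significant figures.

Css = infusion rate / CL = 280 / 1.98 ≈ 141 mg/L

141 mg/L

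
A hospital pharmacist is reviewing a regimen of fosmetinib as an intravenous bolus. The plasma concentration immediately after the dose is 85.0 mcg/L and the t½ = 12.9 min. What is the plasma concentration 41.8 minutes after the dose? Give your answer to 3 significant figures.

8.99 mcg/L

k = ln 2 / 12.9 = 0.05373 min⁻¹
41.8 min is 3.240 half-lives, so C = 85.0 × (1/2)^3.240 = 85.0 × 0.1058 ≈ 8.99 mcg/L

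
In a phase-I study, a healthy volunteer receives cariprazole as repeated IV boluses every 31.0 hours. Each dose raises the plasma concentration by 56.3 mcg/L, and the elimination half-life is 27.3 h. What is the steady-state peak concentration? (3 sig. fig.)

k = ln 2 / 27.3 = 0.02539 h⁻¹
Fraction remaining after one interval: e^(−kτ) = e^(−0.02539 × 31.0) = 0.4552
R = 1 / (1 − 0.4552) = 1.835
Css,max = 56.3 × 1.835 ≈ 103 mcg/L

103 mcg/L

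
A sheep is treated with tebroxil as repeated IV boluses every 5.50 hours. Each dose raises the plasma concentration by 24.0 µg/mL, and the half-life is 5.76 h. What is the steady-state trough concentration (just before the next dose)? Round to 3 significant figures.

k = ln 2 / 5.76 = 0.1203 h⁻¹
Fraction remaining after one interval: e^(−kτ) = e^(−0.1203 × 5.50) = 0.5159
R = 1 / (1 − 0.5159) = 2.066
Css,max = 24.0 × 2.066 = 49.58 µg/mL
Css,min = Css,max × e^(−kτ) = 49.58 × 0.5159 ≈ 25.6 µg/mL

25.6 µg/mL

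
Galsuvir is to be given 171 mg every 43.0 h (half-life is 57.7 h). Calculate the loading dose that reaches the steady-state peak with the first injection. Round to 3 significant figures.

k = ln 2 / 57.7 = 0.01201 h⁻¹
Accumulation ratio R = 1 / (1 − e^(−kτ)) = 1 / (1 − e^(−0.01201×43.0)) = 1 / (1 − 0.5966) = 2.479
Loading dose = maintenance dose × R = 171 × 2.479 ≈ 424 mg

424 mg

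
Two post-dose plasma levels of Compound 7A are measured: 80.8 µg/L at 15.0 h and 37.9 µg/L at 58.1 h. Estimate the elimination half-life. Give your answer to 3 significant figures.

39.5 hours

k = ln(C₁/C₂) / (t₂ − t₁) = ln(80.8/37.9) / (58.1 − 15.0)
  = 0.7570 / 43.10 = 0.01756 h⁻¹
t½ = ln 2 / k = ln 2 / 0.01756 ≈ 39.5 hours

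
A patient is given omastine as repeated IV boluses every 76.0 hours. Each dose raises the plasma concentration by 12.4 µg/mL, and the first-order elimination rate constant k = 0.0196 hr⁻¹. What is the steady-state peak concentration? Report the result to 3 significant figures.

16.0 µg/mL

Fraction remaining after one interval: e^(−kτ) = e^(−0.01960 × 76.0) = 0.2255
R = 1 / (1 − 0.2255) = 1.291
Css,max = 12.4 × 1.291 ≈ 16.0 µg/mL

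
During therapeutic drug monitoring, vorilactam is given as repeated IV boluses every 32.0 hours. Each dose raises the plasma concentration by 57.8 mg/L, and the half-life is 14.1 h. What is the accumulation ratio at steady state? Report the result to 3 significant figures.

1.26

k = ln 2 / 14.1 = 0.04916 h⁻¹
Fraction remaining after one interval: e^(−kτ) = e^(−0.04916 × 32.0) = 0.2074
R = 1 / (1 − 0.2074) = 1 / 0.7926 ≈ 1.26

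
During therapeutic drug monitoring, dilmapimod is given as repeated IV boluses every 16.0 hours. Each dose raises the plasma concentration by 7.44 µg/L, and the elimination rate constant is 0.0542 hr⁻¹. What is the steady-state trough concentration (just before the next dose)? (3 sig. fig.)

Fraction remaining after one interval: e^(−kτ) = e^(−0.05420 × 16.0) = 0.4201
R = 1 / (1 − 0.4201) = 1.725
Css,max = 7.44 × 1.725 = 12.83 µg/L
Css,min = Css,max × e^(−kτ) = 12.83 × 0.4201 ≈ 5.39 µg/L

5.39 µg/L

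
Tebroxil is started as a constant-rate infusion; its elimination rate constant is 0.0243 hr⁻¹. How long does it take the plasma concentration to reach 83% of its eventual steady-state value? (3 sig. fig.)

f = 1 − e^(−kt)  ⇒  t = −ln(1 − f) / k
t = −ln(1 − 0.83) / 0.02430 = 1.772 / 0.02430 ≈ 72.9 hours

72.9 hours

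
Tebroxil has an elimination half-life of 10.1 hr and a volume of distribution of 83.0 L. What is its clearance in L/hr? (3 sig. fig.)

5.70 L/hr

k = ln 2 / t½ = ln 2 / 10.1 = 0.06863 hr⁻¹
CL = k · V = 0.06863 × 83.0 ≈ 5.70 L/hr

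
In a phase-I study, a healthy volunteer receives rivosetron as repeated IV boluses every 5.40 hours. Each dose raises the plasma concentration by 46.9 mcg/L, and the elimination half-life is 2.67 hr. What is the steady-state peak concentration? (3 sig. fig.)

62.2 mcg/L

k = ln 2 / 2.67 = 0.2596 hr⁻¹
Fraction remaining after one interval: e^(−kτ) = e^(−0.2596 × 5.40) = 0.2461
R = 1 / (1 − 0.2461) = 1.326
Css,max = 46.9 × 1.326 ≈ 62.2 mcg/L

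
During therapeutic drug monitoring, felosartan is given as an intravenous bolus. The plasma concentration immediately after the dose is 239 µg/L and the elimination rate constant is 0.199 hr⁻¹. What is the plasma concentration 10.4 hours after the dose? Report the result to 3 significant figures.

C(t) = C₀ e^(−kt) = 239 × e^(−0.1990 × 10.4) = 239 × e^(−2.070) = 239 × 0.1262 ≈ 30.2 µg/L

30.2 µg/L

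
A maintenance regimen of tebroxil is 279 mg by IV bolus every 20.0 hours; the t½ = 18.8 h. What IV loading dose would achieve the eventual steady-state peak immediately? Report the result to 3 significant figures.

535 mg

k = ln 2 / 18.8 = 0.03687 h⁻¹
Accumulation ratio R = 1 / (1 − e^(−kτ)) = 1 / (1 − e^(−0.03687×20.0)) = 1 / (1 − 0.4784) = 1.917
Loading dose = maintenance dose × R = 279 × 1.917 ≈ 535 mg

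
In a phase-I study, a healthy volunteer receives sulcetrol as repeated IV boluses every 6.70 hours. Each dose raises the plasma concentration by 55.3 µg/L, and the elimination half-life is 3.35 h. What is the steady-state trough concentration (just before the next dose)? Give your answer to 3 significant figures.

k = ln 2 / 3.35 = 0.2069 h⁻¹
Fraction remaining after one interval: e^(−kτ) = e^(−0.2069 × 6.70) = 0.2500
R = 1 / (1 − 0.2500) = 1.333
Css,max = 55.3 × 1.333 = 73.73 µg/L
Css,min = Css,max × e^(−kτ) = 73.73 × 0.2500 ≈ 18.4 µg/L

18.4 µg/L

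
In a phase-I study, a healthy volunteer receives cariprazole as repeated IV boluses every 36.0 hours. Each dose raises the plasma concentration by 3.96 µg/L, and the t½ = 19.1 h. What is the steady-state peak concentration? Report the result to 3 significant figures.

5.43 µg/L

k = ln 2 / 19.1 = 0.03629 h⁻¹
Fraction remaining after one interval: e^(−kτ) = e^(−0.03629 × 36.0) = 0.2708
R = 1 / (1 − 0.2708) = 1.371
Css,max = 3.96 × 1.371 ≈ 5.43 µg/L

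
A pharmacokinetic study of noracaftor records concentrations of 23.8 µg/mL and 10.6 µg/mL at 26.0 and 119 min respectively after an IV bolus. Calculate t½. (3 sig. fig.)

79.7 minutes

k = ln(C₁/C₂) / (t₂ − t₁) = ln(23.8/10.6) / (119 − 26.0)
  = 0.8088 / 93.00 = 0.008697 min⁻¹
t½ = ln 2 / k = ln 2 / 0.008697 ≈ 79.7 minutes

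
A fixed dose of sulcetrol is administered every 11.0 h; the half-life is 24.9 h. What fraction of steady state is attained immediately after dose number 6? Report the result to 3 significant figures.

k = ln 2 / 24.9 = 0.02784 h⁻¹
f_n = 1 − e^(−nkτ) = 1 − e^(−6 × 0.02784 × 11.0) = 1 − e^(−1.837) = 1 − 0.1593 ≈ 0.841

0.841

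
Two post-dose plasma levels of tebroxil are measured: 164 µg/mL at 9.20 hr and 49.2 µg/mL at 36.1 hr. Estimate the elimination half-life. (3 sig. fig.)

15.5 hours

k = ln(C₁/C₂) / (t₂ − t₁) = ln(164/49.2) / (36.1 − 9.20)
  = 1.204 / 26.90 = 0.04476 hr⁻¹
t½ = ln 2 / k = ln 2 / 0.04476 ≈ 15.5 hours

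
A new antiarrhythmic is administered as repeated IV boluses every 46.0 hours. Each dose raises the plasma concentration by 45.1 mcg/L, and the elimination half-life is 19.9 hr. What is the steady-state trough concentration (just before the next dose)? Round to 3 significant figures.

k = ln 2 / 19.9 = 0.03483 hr⁻¹
Fraction remaining after one interval: e^(−kτ) = e^(−0.03483 × 46.0) = 0.2014
R = 1 / (1 − 0.2014) = 1.252
Css,max = 45.1 × 1.252 = 56.48 mcg/L
Css,min = Css,max × e^(−kτ) = 56.48 × 0.2014 ≈ 11.4 mcg/L

11.4 mcg/L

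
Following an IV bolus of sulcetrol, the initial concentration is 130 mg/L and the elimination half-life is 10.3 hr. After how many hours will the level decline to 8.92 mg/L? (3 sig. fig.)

39.8 hours

k = ln 2 / 10.3 = 0.06730 hr⁻¹
C(t) = C₀ e^(−kt)  ⇒  t = ln(C₀/C) / k
t = ln(130/8.92) / 0.06730 = 2.679 / 0.06730 ≈ 39.8 hours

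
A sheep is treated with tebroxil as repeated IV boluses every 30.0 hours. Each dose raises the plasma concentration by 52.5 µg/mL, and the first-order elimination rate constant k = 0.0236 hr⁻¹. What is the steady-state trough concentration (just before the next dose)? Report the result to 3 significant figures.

Fraction remaining after one interval: e^(−kτ) = e^(−0.02360 × 30.0) = 0.4926
R = 1 / (1 − 0.4926) = 1.971
Css,max = 52.5 × 1.971 = 103.5 µg/mL
Css,min = Css,max × e^(−kτ) = 103.5 × 0.4926 ≈ 51.0 µg/mL

51.0 µg/mL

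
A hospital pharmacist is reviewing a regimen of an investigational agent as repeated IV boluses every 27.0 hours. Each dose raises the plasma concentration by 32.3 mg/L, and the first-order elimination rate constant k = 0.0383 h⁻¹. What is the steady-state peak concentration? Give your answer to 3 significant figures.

Fraction remaining after one interval: e^(−kτ) = e^(−0.03830 × 27.0) = 0.3555
R = 1 / (1 − 0.3555) = 1.552
Css,max = 32.3 × 1.552 ≈ 50.1 mg/L

50.1 mg/L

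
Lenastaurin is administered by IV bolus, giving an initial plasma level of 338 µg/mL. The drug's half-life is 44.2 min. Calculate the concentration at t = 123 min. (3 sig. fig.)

49.1 µg/mL

k = ln 2 / 44.2 = 0.01568 min⁻¹
123 min is 2.783 half-lives, so C = 338 × (1/2)^2.783 = 338 × 0.1453 ≈ 49.1 µg/mL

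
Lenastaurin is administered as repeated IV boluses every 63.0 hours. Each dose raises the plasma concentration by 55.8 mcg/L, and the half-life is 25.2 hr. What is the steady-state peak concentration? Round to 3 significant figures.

k = ln 2 / 25.2 = 0.02751 hr⁻¹
Fraction remaining after one interval: e^(−kτ) = e^(−0.02751 × 63.0) = 0.1768
R = 1 / (1 − 0.1768) = 1.215
Css,max = 55.8 × 1.215 ≈ 67.8 mcg/L

67.8 mcg/L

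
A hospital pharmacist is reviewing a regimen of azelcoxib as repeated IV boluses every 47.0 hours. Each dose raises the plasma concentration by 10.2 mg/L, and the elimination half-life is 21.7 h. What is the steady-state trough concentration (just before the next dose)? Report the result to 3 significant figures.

k = ln 2 / 21.7 = 0.03194 h⁻¹
Fraction remaining after one interval: e^(−kτ) = e^(−0.03194 × 47.0) = 0.2228
R = 1 / (1 − 0.2228) = 1.287
Css,max = 10.2 × 1.287 = 13.12 mg/L
Css,min = Css,max × e^(−kτ) = 13.12 × 0.2228 ≈ 2.92 mg/L

2.92 mg/L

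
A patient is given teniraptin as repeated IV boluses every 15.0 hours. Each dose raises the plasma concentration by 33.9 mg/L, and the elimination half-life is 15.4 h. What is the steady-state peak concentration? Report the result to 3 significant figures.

k = ln 2 / 15.4 = 0.04501 h⁻¹
Fraction remaining after one interval: e^(−kτ) = e^(−0.04501 × 15.0) = 0.5091
R = 1 / (1 − 0.5091) = 2.037
Css,max = 33.9 × 2.037 ≈ 69.1 mg/L

69.1 mg/L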